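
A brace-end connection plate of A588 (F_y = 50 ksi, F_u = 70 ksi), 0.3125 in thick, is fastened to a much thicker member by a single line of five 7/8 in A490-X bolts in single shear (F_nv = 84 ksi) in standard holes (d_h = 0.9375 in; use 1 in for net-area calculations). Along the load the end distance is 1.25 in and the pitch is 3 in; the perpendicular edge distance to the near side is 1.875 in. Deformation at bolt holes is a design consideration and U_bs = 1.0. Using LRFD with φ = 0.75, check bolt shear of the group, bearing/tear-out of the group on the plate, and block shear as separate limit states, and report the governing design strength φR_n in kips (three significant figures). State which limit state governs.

109 kips (block shear governs)

Bolt shear: A_b = π·0.875²/4 = 0.6013 in²; R_n = 84 × 0.6013 × 5 × 1 = 252.6 kips → 0.75 × 252.6 = 189 kips.
Bearing: edge l_c = 0.7812, r_n = 20.51 kips; interior l_c = 2.062, r_n = 45.94 kips; R_n = 20.51 + 4·45.94 = 204.3 kips → 153 kips.
Block shear: A_gv = 4.141, A_nv = 2.734, A_nt = 0.4297 in²; R_n = min(0.6F_uA_nv, 0.6F_yA_gv) + U_bs·F_u·A_nt = 144.9 kips → 109 kips.
Block shear governs: 109 kips.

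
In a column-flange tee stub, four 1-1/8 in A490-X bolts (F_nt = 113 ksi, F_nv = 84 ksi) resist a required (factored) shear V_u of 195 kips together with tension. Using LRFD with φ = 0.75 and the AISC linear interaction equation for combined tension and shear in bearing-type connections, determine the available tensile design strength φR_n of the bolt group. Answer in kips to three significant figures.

176 kips

A_b = π·1.125²/4 = 0.994 in²; f_rv = 195 / (4 × 0.994) = 49.04 ksi.
F'_nt = 1.3 F_nt − (F_nt / φF_nv) f_rv = 1.3·113 − (113/(0.75·84))·49.04 = 58.93 ksi, capped at F_nt → F'_nt = 58.93 ksi.
R_n = F'_nt · A_b · n = 58.93 × 0.994 × 4 = 234.3 kips.
Design strength φR_n = 0.75 × 234.3 = 176 kips.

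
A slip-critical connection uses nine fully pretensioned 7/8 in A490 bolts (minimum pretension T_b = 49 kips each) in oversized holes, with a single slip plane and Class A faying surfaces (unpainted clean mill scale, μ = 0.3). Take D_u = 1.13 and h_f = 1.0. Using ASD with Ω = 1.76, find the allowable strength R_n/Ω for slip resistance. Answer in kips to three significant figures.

84.9 kips

R_n = μ · D_u · h_f · T_b · n_s · n_b = 0.3 × 1.13 × 1.0 × 49 × 1 × 9 = 149.5 kips.
Allowable strength R_n/Ω = 149.5 / 1.76 = 84.9 kips.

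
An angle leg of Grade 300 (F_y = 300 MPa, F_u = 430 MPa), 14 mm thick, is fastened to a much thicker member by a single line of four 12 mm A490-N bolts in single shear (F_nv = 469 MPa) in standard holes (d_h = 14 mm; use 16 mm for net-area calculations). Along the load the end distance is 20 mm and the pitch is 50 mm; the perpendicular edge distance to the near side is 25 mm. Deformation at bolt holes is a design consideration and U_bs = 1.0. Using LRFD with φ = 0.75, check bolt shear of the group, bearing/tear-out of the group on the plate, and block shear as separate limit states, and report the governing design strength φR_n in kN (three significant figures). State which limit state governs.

Bolt shear: A_b = π·12²/4 = 113.1 mm²; R_n = 469 × 113.1 × 4 × 1 / 1000 = 212.2 kN → 0.75 × 212.2 = 159 kN.
Bearing: edge l_c = 13, r_n = 93.91 kN; interior l_c = 36, r_n = 173.4 kN; R_n = 93.91 + 3·173.4 = 614 kN → 461 kN.
Block shear: A_gv = 2380, A_nv = 1596, A_nt = 238 mm²; R_n = min(0.6F_uA_nv, 0.6F_yA_gv) + U_bs·F_u·A_nt = 514.1 kN → 386 kN.
Bolt shear governs: 159 kN.

159 kN (bolt shear governs)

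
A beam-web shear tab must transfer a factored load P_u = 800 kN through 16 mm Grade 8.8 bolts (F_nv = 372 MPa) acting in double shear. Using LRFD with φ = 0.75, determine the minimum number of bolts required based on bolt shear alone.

8 bolts

A_b = π·16²/4 = 201.1 mm².
Per-bolt design strength φR_n = 0.75 × 372 × 201.1 × 2 / 1000 = 112.2 kN.
n ≥ 800 / 112.2 = 7.131 → use 8 bolts.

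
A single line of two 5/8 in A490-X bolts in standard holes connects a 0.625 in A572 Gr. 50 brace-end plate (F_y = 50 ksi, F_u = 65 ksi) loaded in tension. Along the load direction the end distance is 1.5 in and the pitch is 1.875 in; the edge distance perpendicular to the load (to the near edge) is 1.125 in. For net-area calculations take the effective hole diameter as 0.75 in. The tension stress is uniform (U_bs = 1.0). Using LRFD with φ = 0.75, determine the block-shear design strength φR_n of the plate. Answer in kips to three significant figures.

Shear plane L_v = 1.5 + 1·1.875 = 3.375 in; A_gv = 3.375 × 0.625 = 2.109 in².
A_nv = (3.375 − 1.5·0.75) × 0.625 = 1.406 in².
A_nt = (1.125 − 0.5·0.75) × 0.625 = 0.4688 in².
0.6 F_u A_nv = 54.84 kips; 0.6 F_y A_gv = 63.28 kips → shear rupture governs the shear term.
R_n = 54.84 + 1.0 × 65 × 0.4688 = 85.31 kips.
Design strength φR_n = 0.75 × 85.31 = 64 kips.

64 kips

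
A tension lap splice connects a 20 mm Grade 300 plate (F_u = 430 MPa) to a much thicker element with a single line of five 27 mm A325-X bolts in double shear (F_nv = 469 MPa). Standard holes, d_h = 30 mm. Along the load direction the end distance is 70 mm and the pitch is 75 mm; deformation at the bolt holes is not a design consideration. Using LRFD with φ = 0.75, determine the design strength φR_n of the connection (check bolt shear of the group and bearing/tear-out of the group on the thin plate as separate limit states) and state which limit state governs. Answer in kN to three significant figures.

2010 kN (bolt shear governs)

Bolt shear: A_b = π·27²/4 = 572.6 mm²; R_n = 469 × 572.6 × 5 × 2 / 1000 = 2685 kN → 0.75 × 2685 = 2010 kN.
Bearing (1.5 l_c t F_u ≤ 3.0 d t F_u): upper limit = 3.0·27·20·430 / 1000 = 696.6 kN.
  Edge l_c = 70 − 30/2 = 55 → r_n = 696.6 kN; interior l_c = 75 − 30 = 45 → r_n = 580.5 kN.
  R_n,bearing = 1·696.6 + 4·580.5 = 3019 kN → 0.75 × 3019 = 2260 kN.
Bolt shear governs: 2010 kN.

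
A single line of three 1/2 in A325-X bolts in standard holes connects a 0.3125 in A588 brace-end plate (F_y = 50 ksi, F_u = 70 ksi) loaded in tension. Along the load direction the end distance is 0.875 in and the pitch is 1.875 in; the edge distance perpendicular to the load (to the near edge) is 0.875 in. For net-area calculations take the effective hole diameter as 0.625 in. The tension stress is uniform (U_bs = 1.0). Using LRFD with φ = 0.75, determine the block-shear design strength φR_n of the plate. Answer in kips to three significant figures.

39.4 kips

Shear plane L_v = 0.875 + 2·1.875 = 4.625 in; A_gv = 4.625 × 0.3125 = 1.445 in².
A_nv = (4.625 − 2.5·0.625) × 0.3125 = 0.957 in².
A_nt = (0.875 − 0.5·0.625) × 0.3125 = 0.1758 in².
0.6 F_u A_nv = 40.2 kips; 0.6 F_y A_gv = 43.36 kips → shear rupture governs the shear term.
R_n = 40.2 + 1.0 × 70 × 0.1758 = 52.5 kips.
Design strength φR_n = 0.75 × 52.5 = 39.4 kips.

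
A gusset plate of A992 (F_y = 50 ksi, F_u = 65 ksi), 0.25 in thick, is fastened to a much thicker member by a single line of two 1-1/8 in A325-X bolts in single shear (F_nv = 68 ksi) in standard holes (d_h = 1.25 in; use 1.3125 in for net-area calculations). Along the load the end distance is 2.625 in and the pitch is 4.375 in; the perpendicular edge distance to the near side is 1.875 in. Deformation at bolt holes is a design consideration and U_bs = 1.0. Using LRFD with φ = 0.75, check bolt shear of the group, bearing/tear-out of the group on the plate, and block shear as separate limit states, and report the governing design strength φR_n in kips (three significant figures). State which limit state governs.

51.6 kips (block shear governs)

Bolt shear: A_b = π·1.125²/4 = 0.994 in²; R_n = 68 × 0.994 × 2 × 1 = 135.2 kips → 0.75 × 135.2 = 101 kips.
Bearing: edge l_c = 2, r_n = 39 kips; interior l_c = 3.125, r_n = 43.87 kips; R_n = 39 + 1·43.87 = 82.88 kips → 62.2 kips.
Block shear: A_gv = 1.75, A_nv = 1.258, A_nt = 0.3047 in²; R_n = min(0.6F_uA_nv, 0.6F_yA_gv) + U_bs·F_u·A_nt = 68.86 kips → 51.6 kips.
Block shear governs: 51.6 kips.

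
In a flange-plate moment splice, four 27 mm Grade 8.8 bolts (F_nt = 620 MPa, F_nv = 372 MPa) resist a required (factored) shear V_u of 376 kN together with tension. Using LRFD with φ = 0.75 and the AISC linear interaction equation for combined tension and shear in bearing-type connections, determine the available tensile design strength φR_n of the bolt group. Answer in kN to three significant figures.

758 kN

A_b = π·27²/4 = 572.6 mm²; f_rv = 376 × 1000 / (4 × 572.6) = 164.2 MPa.
F'_nt = 1.3 F_nt − (F_nt / φF_nv) f_rv = 1.3·620 − (620/(0.75·372))·164.2 = 441.2 MPa, capped at F_nt → F'_nt = 441.2 MPa.
R_n = F'_nt · A_b · n = 441.2 × 572.6 × 4 / 1000 = 1010 kN.
Design strength φR_n = 0.75 × 1010 = 758 kN.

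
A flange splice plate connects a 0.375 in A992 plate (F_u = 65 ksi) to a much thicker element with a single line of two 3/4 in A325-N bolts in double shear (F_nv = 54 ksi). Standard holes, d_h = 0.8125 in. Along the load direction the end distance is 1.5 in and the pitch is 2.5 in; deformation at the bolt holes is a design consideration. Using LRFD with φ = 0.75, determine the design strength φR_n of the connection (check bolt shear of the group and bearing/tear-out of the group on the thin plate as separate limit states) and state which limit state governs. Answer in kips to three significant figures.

56.9 kips (bearing governs)

Bolt shear: A_b = π·0.75²/4 = 0.4418 in²; R_n = 54 × 0.4418 × 2 × 2 = 95.43 kips → 0.75 × 95.43 = 71.6 kips.
Bearing (1.2 l_c t F_u ≤ 2.4 d t F_u): upper limit = 2.4·0.75·0.375·65 = 43.87 kips.
  Edge l_c = 1.5 − 0.8125/2 = 1.094 → r_n = 31.99 kips; interior l_c = 2.5 − 0.8125 = 1.688 → r_n = 43.87 kips.
  R_n,bearing = 1·31.99 + 1·43.87 = 75.87 kips → 0.75 × 75.87 = 56.9 kips.
Bearing governs: 56.9 kips.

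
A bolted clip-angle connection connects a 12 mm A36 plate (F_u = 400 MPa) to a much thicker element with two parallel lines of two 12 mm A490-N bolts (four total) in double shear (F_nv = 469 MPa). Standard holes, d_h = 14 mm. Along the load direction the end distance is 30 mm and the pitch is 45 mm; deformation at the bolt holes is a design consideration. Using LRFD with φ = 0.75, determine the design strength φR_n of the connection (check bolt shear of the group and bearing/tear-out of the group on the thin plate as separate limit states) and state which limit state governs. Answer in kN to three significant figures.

318 kN (bolt shear governs)

Bolt shear: A_b = π·12²/4 = 113.1 mm²; R_n = 469 × 113.1 × 4 × 2 / 1000 = 424.3 kN → 0.75 × 424.3 = 318 kN.
Bearing (1.2 l_c t F_u ≤ 2.4 d t F_u): upper limit = 2.4·12·12·400 / 1000 = 138.2 kN.
  Edge l_c = 30 − 14/2 = 23 → r_n = 132.5 kN; interior l_c = 45 − 14 = 31 → r_n = 138.2 kN.
  R_n,bearing = 2·132.5 + 2·138.2 = 541.4 kN → 0.75 × 541.4 = 406 kN.
Bolt shear governs: 318 kN.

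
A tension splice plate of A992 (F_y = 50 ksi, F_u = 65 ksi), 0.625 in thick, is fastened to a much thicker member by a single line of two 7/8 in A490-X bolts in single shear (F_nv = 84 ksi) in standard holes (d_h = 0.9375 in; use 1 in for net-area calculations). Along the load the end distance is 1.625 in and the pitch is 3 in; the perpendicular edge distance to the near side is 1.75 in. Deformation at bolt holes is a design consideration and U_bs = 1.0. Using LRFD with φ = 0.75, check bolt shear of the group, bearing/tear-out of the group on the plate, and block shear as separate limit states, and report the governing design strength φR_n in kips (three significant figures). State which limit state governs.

Bolt shear: A_b = π·0.875²/4 = 0.6013 in²; R_n = 84 × 0.6013 × 2 × 1 = 101 kips → 0.75 × 101 = 75.8 kips.
Bearing: edge l_c = 1.156, r_n = 56.37 kips; interior l_c = 2.062, r_n = 85.31 kips; R_n = 56.37 + 1·85.31 = 141.7 kips → 106 kips.
Block shear: A_gv = 2.891, A_nv = 1.953, A_nt = 0.7812 in²; R_n = min(0.6F_uA_nv, 0.6F_yA_gv) + U_bs·F_u·A_nt = 127 kips → 95.2 kips.
Bolt shear governs: 75.8 kips.

75.8 kips (bolt shear governs)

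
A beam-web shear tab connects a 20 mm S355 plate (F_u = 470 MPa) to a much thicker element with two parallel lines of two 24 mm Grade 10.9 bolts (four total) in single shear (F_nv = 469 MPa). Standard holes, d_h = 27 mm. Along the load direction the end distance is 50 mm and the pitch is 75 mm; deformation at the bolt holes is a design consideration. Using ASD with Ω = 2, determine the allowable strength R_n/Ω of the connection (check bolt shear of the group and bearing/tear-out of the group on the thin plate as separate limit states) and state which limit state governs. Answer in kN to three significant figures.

424 kN (bolt shear governs)

Bolt shear: A_b = π·24²/4 = 452.4 mm²; R_n = 469 × 452.4 × 4 × 1 / 1000 = 848.7 kN → 848.7 / 2 = 424 kN.
Bearing (1.2 l_c t F_u ≤ 2.4 d t F_u): upper limit = 2.4·24·20·470 / 1000 = 541.4 kN.
  Edge l_c = 50 − 27/2 = 36.5 → r_n = 411.7 kN; interior l_c = 75 − 27 = 48 → r_n = 541.4 kN.
  R_n,bearing = 2·411.7 + 2·541.4 = 1906 kN → 1906 / 2 = 953 kN.
Bolt shear governs: 424 kN.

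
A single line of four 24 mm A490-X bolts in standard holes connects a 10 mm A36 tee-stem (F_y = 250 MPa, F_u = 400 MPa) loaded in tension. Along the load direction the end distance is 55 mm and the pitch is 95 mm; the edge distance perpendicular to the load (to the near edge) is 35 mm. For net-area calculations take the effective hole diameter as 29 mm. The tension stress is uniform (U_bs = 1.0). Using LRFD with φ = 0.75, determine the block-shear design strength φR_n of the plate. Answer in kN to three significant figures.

444 kN

Shear plane L_v = 55 + 3·95 = 340 mm; A_gv = 340 × 10 = 3400 mm².
A_nv = (340 − 3.5·29) × 10 = 2385 mm².
A_nt = (35 − 0.5·29) × 10 = 205 mm².
0.6 F_u A_nv = 572.4 kN; 0.6 F_y A_gv = 510 kN → shear yielding governs the shear term.
R_n = 510 + 1.0 × 400 × 205 / 1000 = 592 kN.
Design strength φR_n = 0.75 × 592 = 444 kN.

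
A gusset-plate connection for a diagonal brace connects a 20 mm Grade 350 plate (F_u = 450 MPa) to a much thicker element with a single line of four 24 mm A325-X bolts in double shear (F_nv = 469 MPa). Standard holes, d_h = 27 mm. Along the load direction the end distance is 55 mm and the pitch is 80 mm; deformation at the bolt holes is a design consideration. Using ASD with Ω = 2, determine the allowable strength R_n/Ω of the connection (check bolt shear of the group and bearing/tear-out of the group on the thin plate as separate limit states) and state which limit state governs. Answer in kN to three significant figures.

849 kN (bolt shear governs)

Bolt shear: A_b = π·24²/4 = 452.4 mm²; R_n = 469 × 452.4 × 4 × 2 / 1000 = 1697 kN → 1697 / 2 = 849 kN.
Bearing (1.2 l_c t F_u ≤ 2.4 d t F_u): upper limit = 2.4·24·20·450 / 1000 = 518.4 kN.
  Edge l_c = 55 − 27/2 = 41.5 → r_n = 448.2 kN; interior l_c = 80 − 27 = 53 → r_n = 518.4 kN.
  R_n,bearing = 1·448.2 + 3·518.4 = 2003 kN → 2003 / 2 = 1000 kN.
Bolt shear governs: 849 kN.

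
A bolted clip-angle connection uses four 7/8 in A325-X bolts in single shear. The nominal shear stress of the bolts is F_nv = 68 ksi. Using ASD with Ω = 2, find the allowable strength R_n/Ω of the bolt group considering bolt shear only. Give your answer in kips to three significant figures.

81.8 kips

A_b = π × 0.875² / 4 = 0.6013 in².
R_n = F_nv · A_b · n · n_s = 68 × 0.6013 × 4 × 1 = 163.6 kips.
Allowable strength R_n/Ω = 163.6 / 2 = 81.8 kips.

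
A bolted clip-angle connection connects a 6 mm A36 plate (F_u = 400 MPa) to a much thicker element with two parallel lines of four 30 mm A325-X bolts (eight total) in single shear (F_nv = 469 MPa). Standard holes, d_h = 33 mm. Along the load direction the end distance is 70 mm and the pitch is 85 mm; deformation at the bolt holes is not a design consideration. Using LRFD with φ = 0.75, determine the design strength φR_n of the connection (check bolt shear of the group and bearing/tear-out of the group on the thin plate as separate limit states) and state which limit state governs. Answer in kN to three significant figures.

1130 kN (bearing governs)

Bolt shear: A_b = π·30²/4 = 706.9 mm²; R_n = 469 × 706.9 × 8 × 1 / 1000 = 2652 kN → 0.75 × 2652 = 1990 kN.
Bearing (1.5 l_c t F_u ≤ 3.0 d t F_u): upper limit = 3.0·30·6·400 / 1000 = 216 kN.
  Edge l_c = 70 − 33/2 = 53.5 → r_n = 192.6 kN; interior l_c = 85 − 33 = 52 → r_n = 187.2 kN.
  R_n,bearing = 2·192.6 + 6·187.2 = 1508 kN → 0.75 × 1508 = 1130 kN.
Bearing governs: 1130 kN.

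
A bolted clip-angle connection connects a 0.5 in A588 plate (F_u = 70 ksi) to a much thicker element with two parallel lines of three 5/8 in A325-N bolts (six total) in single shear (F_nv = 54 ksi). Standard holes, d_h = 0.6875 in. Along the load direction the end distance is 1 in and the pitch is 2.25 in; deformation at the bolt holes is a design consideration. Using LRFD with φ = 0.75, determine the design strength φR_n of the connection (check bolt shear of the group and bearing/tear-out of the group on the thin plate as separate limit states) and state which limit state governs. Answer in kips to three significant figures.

Bolt shear: A_b = π·0.625²/4 = 0.3068 in²; R_n = 54 × 0.3068 × 6 × 1 = 99.4 kips → 0.75 × 99.4 = 74.6 kips.
Bearing (1.2 l_c t F_u ≤ 2.4 d t F_u): upper limit = 2.4·0.625·0.5·70 = 52.5 kips.
  Edge l_c = 1 − 0.6875/2 = 0.6562 → r_n = 27.56 kips; interior l_c = 2.25 − 0.6875 = 1.562 → r_n = 52.5 kips.
  R_n,bearing = 2·27.56 + 4·52.5 = 265.1 kips → 0.75 × 265.1 = 199 kips.
Bolt shear governs: 74.6 kips.

74.6 kips (bolt shear governs)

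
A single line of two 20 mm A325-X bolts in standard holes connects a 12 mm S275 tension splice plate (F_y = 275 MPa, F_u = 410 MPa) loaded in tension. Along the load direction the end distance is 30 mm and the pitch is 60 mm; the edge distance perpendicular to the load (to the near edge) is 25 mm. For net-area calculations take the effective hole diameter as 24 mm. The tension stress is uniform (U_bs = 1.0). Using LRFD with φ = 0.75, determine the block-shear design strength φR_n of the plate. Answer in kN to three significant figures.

Shear plane L_v = 30 + 1·60 = 90 mm; A_gv = 90 × 12 = 1080 mm².
A_nv = (90 − 1.5·24) × 12 = 648 mm².
A_nt = (25 − 0.5·24) × 12 = 156 mm².
0.6 F_u A_nv = 159.4 kN; 0.6 F_y A_gv = 178.2 kN → shear rupture governs the shear term.
R_n = 159.4 + 1.0 × 410 × 156 / 1000 = 223.4 kN.
Design strength φR_n = 0.75 × 223.4 = 168 kN.

168 kN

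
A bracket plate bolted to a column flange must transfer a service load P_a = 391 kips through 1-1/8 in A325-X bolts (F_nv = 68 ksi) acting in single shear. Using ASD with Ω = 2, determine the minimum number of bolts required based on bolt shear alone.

12 bolts

A_b = π·1.125²/4 = 0.994 in².
Per-bolt allowable strength R_n/Ω = 68 × 0.994 × 1 / 2 = 33.8 kips.
n ≥ 391 / 33.8 = 11.57 → use 12 bolts.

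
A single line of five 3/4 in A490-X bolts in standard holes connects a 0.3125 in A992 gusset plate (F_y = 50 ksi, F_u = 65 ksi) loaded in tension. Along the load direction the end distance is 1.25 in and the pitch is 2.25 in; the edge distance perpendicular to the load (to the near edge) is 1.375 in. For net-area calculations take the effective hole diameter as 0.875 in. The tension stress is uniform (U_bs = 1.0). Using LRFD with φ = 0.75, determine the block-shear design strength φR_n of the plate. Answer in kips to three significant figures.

Shear plane L_v = 1.25 + 4·2.25 = 10.25 in; A_gv = 10.25 × 0.3125 = 3.203 in².
A_nv = (10.25 − 4.5·0.875) × 0.3125 = 1.973 in².
A_nt = (1.375 − 0.5·0.875) × 0.3125 = 0.293 in².
0.6 F_u A_nv = 76.93 kips; 0.6 F_y A_gv = 96.09 kips → shear rupture governs the shear term.
R_n = 76.93 + 1.0 × 65 × 0.293 = 95.98 kips.
Design strength φR_n = 0.75 × 95.98 = 72 kips.

72 kips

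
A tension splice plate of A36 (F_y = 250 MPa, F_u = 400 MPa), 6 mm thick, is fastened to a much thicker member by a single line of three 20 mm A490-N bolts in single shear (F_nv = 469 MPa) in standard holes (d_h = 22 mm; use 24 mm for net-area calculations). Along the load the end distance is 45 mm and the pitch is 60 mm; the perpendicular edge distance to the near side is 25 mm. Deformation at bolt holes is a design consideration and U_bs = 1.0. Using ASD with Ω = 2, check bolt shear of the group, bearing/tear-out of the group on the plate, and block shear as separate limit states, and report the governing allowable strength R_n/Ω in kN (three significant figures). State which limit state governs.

Bolt shear: A_b = π·20²/4 = 314.2 mm²; R_n = 469 × 314.2 × 3 × 1 / 1000 = 442 kN → 442 / 2 = 221 kN.
Bearing: edge l_c = 34, r_n = 97.92 kN; interior l_c = 38, r_n = 109.4 kN; R_n = 97.92 + 2·109.4 = 316.8 kN → 158 kN.
Block shear: A_gv = 990, A_nv = 630, A_nt = 78 mm²; R_n = min(0.6F_uA_nv, 0.6F_yA_gv) + U_bs·F_u·A_nt = 179.7 kN → 89.9 kN.
Block shear governs: 89.9 kN.

89.9 kN (block shear governs)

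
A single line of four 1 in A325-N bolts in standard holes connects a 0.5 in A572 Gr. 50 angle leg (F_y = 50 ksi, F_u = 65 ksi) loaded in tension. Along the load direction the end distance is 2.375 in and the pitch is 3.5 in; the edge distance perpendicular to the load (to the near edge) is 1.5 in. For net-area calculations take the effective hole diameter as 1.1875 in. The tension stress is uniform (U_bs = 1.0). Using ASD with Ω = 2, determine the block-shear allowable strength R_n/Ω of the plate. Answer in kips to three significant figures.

Shear plane L_v = 2.375 + 3·3.5 = 12.88 in; A_gv = 12.88 × 0.5 = 6.438 in².
A_nv = (12.88 − 3.5·1.1875) × 0.5 = 4.359 in².
A_nt = (1.5 − 0.5·1.1875) × 0.5 = 0.4531 in².
0.6 F_u A_nv = 170 kips; 0.6 F_y A_gv = 193.1 kips → shear rupture governs the shear term.
R_n = 170 + 1.0 × 65 × 0.4531 = 199.5 kips.
Allowable strength R_n/Ω = 199.5 / 2 = 99.7 kips.

99.7 kips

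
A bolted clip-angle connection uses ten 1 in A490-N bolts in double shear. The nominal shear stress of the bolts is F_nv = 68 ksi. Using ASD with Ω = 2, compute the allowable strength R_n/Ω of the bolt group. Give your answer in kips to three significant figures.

534 kips

A_b = π × 1² / 4 = 0.7854 in².
R_n = F_nv · A_b · n · n_s = 68 × 0.7854 × 10 × 2 = 1068 kips.
Allowable strength R_n/Ω = 1068 / 2 = 534 kips.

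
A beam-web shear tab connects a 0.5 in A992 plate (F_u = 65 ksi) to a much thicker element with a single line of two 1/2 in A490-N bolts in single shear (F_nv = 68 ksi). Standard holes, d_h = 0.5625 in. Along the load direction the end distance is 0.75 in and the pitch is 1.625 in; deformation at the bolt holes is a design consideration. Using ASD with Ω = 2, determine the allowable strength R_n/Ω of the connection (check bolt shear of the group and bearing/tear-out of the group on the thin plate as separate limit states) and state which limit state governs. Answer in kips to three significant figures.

Bolt shear: A_b = π·0.5²/4 = 0.1963 in²; R_n = 68 × 0.1963 × 2 × 1 = 26.7 kips → 26.7 / 2 = 13.4 kips.
Bearing (1.2 l_c t F_u ≤ 2.4 d t F_u): upper limit = 2.4·0.5·0.5·65 = 39 kips.
  Edge l_c = 0.75 − 0.5625/2 = 0.4688 → r_n = 18.28 kips; interior l_c = 1.625 − 0.5625 = 1.062 → r_n = 39 kips.
  R_n,bearing = 1·18.28 + 1·39 = 57.28 kips → 57.28 / 2 = 28.6 kips.
Bolt shear governs: 13.4 kips.

13.4 kips (bolt shear governs)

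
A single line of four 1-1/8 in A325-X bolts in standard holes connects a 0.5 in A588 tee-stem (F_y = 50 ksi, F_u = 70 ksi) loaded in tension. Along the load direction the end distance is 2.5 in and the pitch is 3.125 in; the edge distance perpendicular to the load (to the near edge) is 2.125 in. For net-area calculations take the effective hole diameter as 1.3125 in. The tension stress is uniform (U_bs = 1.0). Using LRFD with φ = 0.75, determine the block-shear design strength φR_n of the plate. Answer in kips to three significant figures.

Shear plane L_v = 2.5 + 3·3.125 = 11.88 in; A_gv = 11.88 × 0.5 = 5.938 in².
A_nv = (11.88 − 3.5·1.3125) × 0.5 = 3.641 in².
A_nt = (2.125 − 0.5·1.3125) × 0.5 = 0.7344 in².
0.6 F_u A_nv = 152.9 kips; 0.6 F_y A_gv = 178.1 kips → shear rupture governs the shear term.
R_n = 152.9 + 1.0 × 70 × 0.7344 = 204.3 kips.
Design strength φR_n = 0.75 × 204.3 = 153 kips.

153 kips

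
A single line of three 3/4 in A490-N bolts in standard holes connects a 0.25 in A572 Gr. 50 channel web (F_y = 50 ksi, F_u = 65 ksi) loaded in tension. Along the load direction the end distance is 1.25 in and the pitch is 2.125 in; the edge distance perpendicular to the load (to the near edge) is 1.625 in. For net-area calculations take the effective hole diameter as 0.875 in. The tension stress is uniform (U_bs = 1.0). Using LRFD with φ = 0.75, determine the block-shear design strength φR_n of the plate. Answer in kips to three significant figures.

38.7 kips

Shear plane L_v = 1.25 + 2·2.125 = 5.5 in; A_gv = 5.5 × 0.25 = 1.375 in².
A_nv = (5.5 − 2.5·0.875) × 0.25 = 0.8281 in².
A_nt = (1.625 − 0.5·0.875) × 0.25 = 0.2969 in².
0.6 F_u A_nv = 32.3 kips; 0.6 F_y A_gv = 41.25 kips → shear rupture governs the shear term.
R_n = 32.3 + 1.0 × 65 × 0.2969 = 51.59 kips.
Design strength φR_n = 0.75 × 51.59 = 38.7 kips.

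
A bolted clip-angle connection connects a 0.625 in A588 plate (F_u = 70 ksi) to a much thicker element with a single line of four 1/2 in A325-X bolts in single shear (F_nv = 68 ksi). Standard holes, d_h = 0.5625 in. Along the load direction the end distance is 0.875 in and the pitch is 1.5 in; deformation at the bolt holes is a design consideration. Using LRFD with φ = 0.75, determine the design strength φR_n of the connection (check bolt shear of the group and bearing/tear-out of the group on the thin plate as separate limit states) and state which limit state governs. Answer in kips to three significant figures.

40.1 kips (bolt shear governs)

Bolt shear: A_b = π·0.5²/4 = 0.1963 in²; R_n = 68 × 0.1963 × 4 × 1 = 53.41 kips → 0.75 × 53.41 = 40.1 kips.
Bearing (1.2 l_c t F_u ≤ 2.4 d t F_u): upper limit = 2.4·0.5·0.625·70 = 52.5 kips.
  Edge l_c = 0.875 − 0.5625/2 = 0.5938 → r_n = 31.17 kips; interior l_c = 1.5 − 0.5625 = 0.9375 → r_n = 49.22 kips.
  R_n,bearing = 1·31.17 + 3·49.22 = 178.8 kips → 0.75 × 178.8 = 134 kips.
Bolt shear governs: 40.1 kips.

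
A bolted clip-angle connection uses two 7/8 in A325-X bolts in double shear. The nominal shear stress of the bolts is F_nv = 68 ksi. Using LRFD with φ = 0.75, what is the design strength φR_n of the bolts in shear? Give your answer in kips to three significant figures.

123 kips

A_b = π × 0.875² / 4 = 0.6013 in².
R_n = F_nv · A_b · n · n_s = 68 × 0.6013 × 2 × 2 = 163.6 kips.
Design strength φR_n = 0.75 × 163.6 = 123 kips.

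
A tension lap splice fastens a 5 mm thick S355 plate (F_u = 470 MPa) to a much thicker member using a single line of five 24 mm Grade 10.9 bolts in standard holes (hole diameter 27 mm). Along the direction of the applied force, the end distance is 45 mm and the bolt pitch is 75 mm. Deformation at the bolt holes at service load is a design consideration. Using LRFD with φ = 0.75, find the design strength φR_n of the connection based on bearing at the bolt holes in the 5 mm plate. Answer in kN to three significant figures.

473 kN

Per bolt r_n = 1.2 l_c t F_u ≤ 2.4 d t F_u; upper limit = 2.4 × 24 × 5 × 470 / 1000 = 135.4 kN.
Edge bolt: l_c = 45 − 27/2 = 31.5 mm → 1.2 × 31.5 × 5 × 470 / 1000 = 88.83 → r_n = 88.83 kN.
Interior bolts: l_c = 75 − 27 = 48 mm → 1.2 × 48 × 5 × 470 / 1000 = 135.4 → r_n = 135.4 kN.
R_n = 1 × 88.83 + 4 × 135.4 = 630.3 kN.
Design strength φR_n = 0.75 × 630.3 = 473 kN.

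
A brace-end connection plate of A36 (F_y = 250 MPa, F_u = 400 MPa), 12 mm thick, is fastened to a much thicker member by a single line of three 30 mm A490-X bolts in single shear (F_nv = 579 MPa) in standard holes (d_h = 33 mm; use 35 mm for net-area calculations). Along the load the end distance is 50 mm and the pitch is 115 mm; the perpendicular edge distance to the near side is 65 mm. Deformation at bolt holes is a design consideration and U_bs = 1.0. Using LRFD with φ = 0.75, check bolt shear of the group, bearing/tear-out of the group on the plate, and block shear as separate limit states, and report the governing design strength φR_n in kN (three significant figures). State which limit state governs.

549 kN (block shear governs)

Bolt shear: A_b = π·30²/4 = 706.9 mm²; R_n = 579 × 706.9 × 3 × 1 / 1000 = 1228 kN → 0.75 × 1228 = 921 kN.
Bearing: edge l_c = 33.5, r_n = 193 kN; interior l_c = 82, r_n = 345.6 kN; R_n = 193 + 2·345.6 = 884.2 kN → 663 kN.
Block shear: A_gv = 3360, A_nv = 2310, A_nt = 570 mm²; R_n = min(0.6F_uA_nv, 0.6F_yA_gv) + U_bs·F_u·A_nt = 732 kN → 549 kN.
Block shear governs: 549 kN.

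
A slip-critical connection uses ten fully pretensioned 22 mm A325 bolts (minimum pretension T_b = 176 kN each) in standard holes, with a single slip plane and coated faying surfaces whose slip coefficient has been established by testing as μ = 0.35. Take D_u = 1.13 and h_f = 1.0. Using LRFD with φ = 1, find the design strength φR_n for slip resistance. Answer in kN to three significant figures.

R_n = μ · D_u · h_f · T_b · n_s · n_b = 0.35 × 1.13 × 1.0 × 176 × 1 × 10 = 696.1 kN.
Design strength φR_n = 1 × 696.1 = 696 kN.

696 kN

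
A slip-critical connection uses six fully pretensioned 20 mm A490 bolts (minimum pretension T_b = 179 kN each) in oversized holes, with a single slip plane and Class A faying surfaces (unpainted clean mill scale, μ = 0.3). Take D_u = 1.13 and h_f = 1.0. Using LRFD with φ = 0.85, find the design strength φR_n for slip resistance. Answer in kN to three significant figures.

R_n = μ · D_u · h_f · T_b · n_s · n_b = 0.3 × 1.13 × 1.0 × 179 × 1 × 6 = 364.1 kN.
Design strength φR_n = 0.85 × 364.1 = 309 kN.

309 kN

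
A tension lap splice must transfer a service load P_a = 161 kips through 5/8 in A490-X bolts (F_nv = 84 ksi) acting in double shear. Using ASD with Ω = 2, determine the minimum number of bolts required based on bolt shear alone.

A_b = π·0.625²/4 = 0.3068 in².
Per-bolt allowable strength R_n/Ω = 84 × 0.3068 × 2 / 2 = 25.77 kips.
n ≥ 161 / 25.77 = 6.247 → use 7 bolts.

7 bolts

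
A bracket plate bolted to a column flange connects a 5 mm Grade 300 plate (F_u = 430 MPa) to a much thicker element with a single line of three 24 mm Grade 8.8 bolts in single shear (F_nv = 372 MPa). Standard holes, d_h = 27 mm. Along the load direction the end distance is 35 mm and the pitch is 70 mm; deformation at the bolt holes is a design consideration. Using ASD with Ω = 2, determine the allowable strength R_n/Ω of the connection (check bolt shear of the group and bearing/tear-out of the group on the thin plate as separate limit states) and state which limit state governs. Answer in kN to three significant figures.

139 kN (bearing governs)

Bolt shear: A_b = π·24²/4 = 452.4 mm²; R_n = 372 × 452.4 × 3 × 1 / 1000 = 504.9 kN → 504.9 / 2 = 252 kN.
Bearing (1.2 l_c t F_u ≤ 2.4 d t F_u): upper limit = 2.4·24·5·430 / 1000 = 123.8 kN.
  Edge l_c = 35 − 27/2 = 21.5 → r_n = 55.47 kN; interior l_c = 70 − 27 = 43 → r_n = 110.9 kN.
  R_n,bearing = 1·55.47 + 2·110.9 = 277.4 kN → 277.4 / 2 = 139 kN.
Bearing governs: 139 kN.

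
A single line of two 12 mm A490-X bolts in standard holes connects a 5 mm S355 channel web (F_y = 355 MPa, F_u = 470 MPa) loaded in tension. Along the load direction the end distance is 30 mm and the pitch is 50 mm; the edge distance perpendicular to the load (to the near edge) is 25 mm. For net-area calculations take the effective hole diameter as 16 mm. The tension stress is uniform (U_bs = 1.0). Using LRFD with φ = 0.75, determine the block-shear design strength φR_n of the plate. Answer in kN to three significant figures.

89.2 kN

Shear plane L_v = 30 + 1·50 = 80 mm; A_gv = 80 × 5 = 400 mm².
A_nv = (80 − 1.5·16) × 5 = 280 mm².
A_nt = (25 − 0.5·16) × 5 = 85 mm².
0.6 F_u A_nv = 78.96 kN; 0.6 F_y A_gv = 85.2 kN → shear rupture governs the shear term.
R_n = 78.96 + 1.0 × 470 × 85 / 1000 = 118.9 kN.
Design strength φR_n = 0.75 × 118.9 = 89.2 kN.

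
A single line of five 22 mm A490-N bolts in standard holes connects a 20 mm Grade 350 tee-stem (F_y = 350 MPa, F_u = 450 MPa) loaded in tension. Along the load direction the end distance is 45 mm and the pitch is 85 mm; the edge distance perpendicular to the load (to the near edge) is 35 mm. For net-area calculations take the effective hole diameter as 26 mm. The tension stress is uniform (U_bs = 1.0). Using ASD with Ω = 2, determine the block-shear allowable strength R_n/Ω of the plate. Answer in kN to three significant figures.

Shear plane L_v = 45 + 4·85 = 385 mm; A_gv = 385 × 20 = 7700 mm².
A_nv = (385 − 4.5·26) × 20 = 5360 mm².
A_nt = (35 − 0.5·26) × 20 = 440 mm².
0.6 F_u A_nv = 1447 kN; 0.6 F_y A_gv = 1617 kN → shear rupture governs the shear term.
R_n = 1447 + 1.0 × 450 × 440 / 1000 = 1645 kN.
Allowable strength R_n/Ω = 1645 / 2 = 823 kN.

823 kN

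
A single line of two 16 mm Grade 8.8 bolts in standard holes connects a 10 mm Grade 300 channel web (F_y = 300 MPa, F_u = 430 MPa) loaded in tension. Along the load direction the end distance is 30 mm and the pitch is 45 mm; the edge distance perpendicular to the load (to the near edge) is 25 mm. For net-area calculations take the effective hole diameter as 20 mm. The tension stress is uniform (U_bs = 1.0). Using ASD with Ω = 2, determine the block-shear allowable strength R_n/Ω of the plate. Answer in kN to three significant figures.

90.3 kN

Shear plane L_v = 30 + 1·45 = 75 mm; A_gv = 75 × 10 = 750 mm².
A_nv = (75 − 1.5·20) × 10 = 450 mm².
A_nt = (25 − 0.5·20) × 10 = 150 mm².
0.6 F_u A_nv = 116.1 kN; 0.6 F_y A_gv = 135 kN → shear rupture governs the shear term.
R_n = 116.1 + 1.0 × 430 × 150 / 1000 = 180.6 kN.
Allowable strength R_n/Ω = 180.6 / 2 = 90.3 kN.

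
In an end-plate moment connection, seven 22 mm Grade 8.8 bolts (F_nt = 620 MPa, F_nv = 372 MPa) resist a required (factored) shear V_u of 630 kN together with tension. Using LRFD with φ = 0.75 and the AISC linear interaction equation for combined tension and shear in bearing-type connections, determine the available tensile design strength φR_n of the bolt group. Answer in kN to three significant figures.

A_b = π·22²/4 = 380.1 mm²; f_rv = 630 × 1000 / (7 × 380.1) = 236.8 MPa.
F'_nt = 1.3 F_nt − (F_nt / φF_nv) f_rv = 1.3·620 − (620/(0.75·372))·236.8 = 279.9 MPa, capped at F_nt → F'_nt = 279.9 MPa.
R_n = F'_nt · A_b · n = 279.9 × 380.1 × 7 / 1000 = 744.7 kN.
Design strength φR_n = 0.75 × 744.7 = 559 kN.

559 kN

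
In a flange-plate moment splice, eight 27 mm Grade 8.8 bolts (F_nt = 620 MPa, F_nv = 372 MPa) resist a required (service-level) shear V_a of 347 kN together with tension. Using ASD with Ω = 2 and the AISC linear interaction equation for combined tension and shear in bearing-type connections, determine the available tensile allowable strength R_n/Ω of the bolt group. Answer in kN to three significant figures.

A_b = π·27²/4 = 572.6 mm²; f_rv = 347 × 1000 / (8 × 572.6) = 75.76 MPa.
F'_nt = 1.3 F_nt − (Ω F_nt / F_nv) f_rv = 1.3·620 − (2·620/372)·75.76 = 553.5 MPa, capped at F_nt → F'_nt = 553.5 MPa.
R_n = F'_nt · A_b · n = 553.5 × 572.6 × 8 / 1000 = 2535 kN.
Allowable strength R_n/Ω = 2535 / 2 = 1270 kN.

1270 kN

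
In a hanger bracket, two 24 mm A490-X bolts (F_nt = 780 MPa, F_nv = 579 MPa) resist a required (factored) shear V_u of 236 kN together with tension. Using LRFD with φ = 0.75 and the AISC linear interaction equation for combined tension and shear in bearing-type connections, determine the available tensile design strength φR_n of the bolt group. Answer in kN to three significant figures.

A_b = π·24²/4 = 452.4 mm²; f_rv = 236 × 1000 / (2 × 452.4) = 260.8 MPa.
F'_nt = 1.3 F_nt − (F_nt / φF_nv) f_rv = 1.3·780 − (780/(0.75·579))·260.8 = 545.5 MPa, capped at F_nt → F'_nt = 545.5 MPa.
R_n = F'_nt · A_b · n = 545.5 × 452.4 × 2 / 1000 = 493.5 kN.
Design strength φR_n = 0.75 × 493.5 = 370 kN.

370 kN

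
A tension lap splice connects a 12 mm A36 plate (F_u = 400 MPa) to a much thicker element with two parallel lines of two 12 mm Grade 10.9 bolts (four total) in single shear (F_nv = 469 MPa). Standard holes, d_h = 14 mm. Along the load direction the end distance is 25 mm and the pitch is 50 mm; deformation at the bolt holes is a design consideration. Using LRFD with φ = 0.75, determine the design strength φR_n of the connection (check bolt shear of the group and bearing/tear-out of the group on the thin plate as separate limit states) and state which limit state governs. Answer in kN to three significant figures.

159 kN (bolt shear governs)

Bolt shear: A_b = π·12²/4 = 113.1 mm²; R_n = 469 × 113.1 × 4 × 1 / 1000 = 212.2 kN → 0.75 × 212.2 = 159 kN.
Bearing (1.2 l_c t F_u ≤ 2.4 d t F_u): upper limit = 2.4·12·12·400 / 1000 = 138.2 kN.
  Edge l_c = 25 − 14/2 = 18 → r_n = 103.7 kN; interior l_c = 50 − 14 = 36 → r_n = 138.2 kN.
  R_n,bearing = 2·103.7 + 2·138.2 = 483.8 kN → 0.75 × 483.8 = 363 kN.
Bolt shear governs: 159 kN.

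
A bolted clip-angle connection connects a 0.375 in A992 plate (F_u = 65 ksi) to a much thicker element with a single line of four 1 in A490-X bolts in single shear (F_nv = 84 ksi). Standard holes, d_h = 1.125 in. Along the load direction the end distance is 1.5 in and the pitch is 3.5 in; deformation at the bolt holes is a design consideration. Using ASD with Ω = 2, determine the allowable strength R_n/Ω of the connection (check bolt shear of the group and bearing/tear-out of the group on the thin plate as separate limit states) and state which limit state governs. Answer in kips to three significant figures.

Bolt shear: A_b = π·1²/4 = 0.7854 in²; R_n = 84 × 0.7854 × 4 × 1 = 263.9 kips → 263.9 / 2 = 132 kips.
Bearing (1.2 l_c t F_u ≤ 2.4 d t F_u): upper limit = 2.4·1·0.375·65 = 58.5 kips.
  Edge l_c = 1.5 − 1.125/2 = 0.9375 → r_n = 27.42 kips; interior l_c = 3.5 − 1.125 = 2.375 → r_n = 58.5 kips.
  R_n,bearing = 1·27.42 + 3·58.5 = 202.9 kips → 202.9 / 2 = 101 kips.
Bearing governs: 101 kips.

101 kips (bearing governs)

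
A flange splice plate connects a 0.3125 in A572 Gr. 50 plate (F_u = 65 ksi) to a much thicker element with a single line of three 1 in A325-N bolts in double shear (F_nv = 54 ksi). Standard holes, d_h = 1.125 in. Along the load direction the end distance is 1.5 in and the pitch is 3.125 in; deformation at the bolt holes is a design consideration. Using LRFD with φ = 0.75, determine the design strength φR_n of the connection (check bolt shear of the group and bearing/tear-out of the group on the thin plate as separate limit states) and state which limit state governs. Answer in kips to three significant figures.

Bolt shear: A_b = π·1²/4 = 0.7854 in²; R_n = 54 × 0.7854 × 3 × 2 = 254.5 kips → 0.75 × 254.5 = 191 kips.
Bearing (1.2 l_c t F_u ≤ 2.4 d t F_u): upper limit = 2.4·1·0.3125·65 = 48.75 kips.
  Edge l_c = 1.5 − 1.125/2 = 0.9375 → r_n = 22.85 kips; interior l_c = 3.125 − 1.125 = 2 → r_n = 48.75 kips.
  R_n,bearing = 1·22.85 + 2·48.75 = 120.4 kips → 0.75 × 120.4 = 90.3 kips.
Bearing governs: 90.3 kips.

90.3 kips (bearing governs)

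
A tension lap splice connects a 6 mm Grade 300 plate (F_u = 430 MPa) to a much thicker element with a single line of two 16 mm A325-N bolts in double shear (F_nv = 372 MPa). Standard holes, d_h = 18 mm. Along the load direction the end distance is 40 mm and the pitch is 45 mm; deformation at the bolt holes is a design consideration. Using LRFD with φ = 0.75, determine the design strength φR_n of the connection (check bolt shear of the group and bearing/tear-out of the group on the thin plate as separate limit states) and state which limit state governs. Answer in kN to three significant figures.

Bolt shear: A_b = π·16²/4 = 201.1 mm²; R_n = 372 × 201.1 × 2 × 2 / 1000 = 299.2 kN → 0.75 × 299.2 = 224 kN.
Bearing (1.2 l_c t F_u ≤ 2.4 d t F_u): upper limit = 2.4·16·6·430 / 1000 = 99.07 kN.
  Edge l_c = 40 − 18/2 = 31 → r_n = 95.98 kN; interior l_c = 45 − 18 = 27 → r_n = 83.59 kN.
  R_n,bearing = 1·95.98 + 1·83.59 = 179.6 kN → 0.75 × 179.6 = 135 kN.
Bearing governs: 135 kN.

135 kN (bearing governs)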